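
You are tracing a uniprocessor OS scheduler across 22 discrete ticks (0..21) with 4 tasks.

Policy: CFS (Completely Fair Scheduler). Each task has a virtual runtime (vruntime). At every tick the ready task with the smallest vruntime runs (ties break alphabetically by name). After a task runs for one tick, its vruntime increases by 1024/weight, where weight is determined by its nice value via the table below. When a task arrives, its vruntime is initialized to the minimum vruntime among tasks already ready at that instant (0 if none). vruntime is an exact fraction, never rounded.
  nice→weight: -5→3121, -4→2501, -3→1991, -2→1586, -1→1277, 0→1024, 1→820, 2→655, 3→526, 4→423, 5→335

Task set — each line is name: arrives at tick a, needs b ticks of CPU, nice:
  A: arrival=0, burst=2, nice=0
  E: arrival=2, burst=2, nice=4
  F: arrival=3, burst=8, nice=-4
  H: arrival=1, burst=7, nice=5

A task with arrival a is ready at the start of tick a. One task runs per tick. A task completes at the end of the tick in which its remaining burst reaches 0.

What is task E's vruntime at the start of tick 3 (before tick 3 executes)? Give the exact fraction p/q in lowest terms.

vruntime(E, start of tick 3) = 1447/423

t=0: vr[A=0] → run A
t=1: vr[A=1 H=1] → run A
t=2: vr[E=1 H=1] → run E
t=3: vr[E=1447/423 F=1 H=1] → run F
t=4: vr[E=1447/423 F=3525/2501 H=1] → run H
t=5: vr[E=1447/423 F=3525/2501 H=1359/335] → run F
t=6: vr[E=1447/423 F=4549/2501 H=1359/335] → run F
t=7: vr[E=1447/423 F=5573/2501 H=1359/335] → run F
t=8: vr[E=1447/423 F=6597/2501 H=1359/335] → run F
t=9: vr[E=1447/423 F=7621/2501 H=1359/335] → run F
t=10: vr[E=1447/423 F=8645/2501 H=1359/335] → run E
t=11: vr[F=8645/2501 H=1359/335] → run F
t=12: vr[F=9669/2501 H=1359/335] → run F
t=13: vr[H=1359/335] → run H
t=14: vr[H=2383/335] → run H
t=15: vr[H=3407/335] → run H
t=16: vr[H=4431/335] → run H
t=17: vr[H=1091/67] → run H
t=18: vr[H=6479/335] → run H
t=19: (idle)
t=20: (idle)
t=21: (idle)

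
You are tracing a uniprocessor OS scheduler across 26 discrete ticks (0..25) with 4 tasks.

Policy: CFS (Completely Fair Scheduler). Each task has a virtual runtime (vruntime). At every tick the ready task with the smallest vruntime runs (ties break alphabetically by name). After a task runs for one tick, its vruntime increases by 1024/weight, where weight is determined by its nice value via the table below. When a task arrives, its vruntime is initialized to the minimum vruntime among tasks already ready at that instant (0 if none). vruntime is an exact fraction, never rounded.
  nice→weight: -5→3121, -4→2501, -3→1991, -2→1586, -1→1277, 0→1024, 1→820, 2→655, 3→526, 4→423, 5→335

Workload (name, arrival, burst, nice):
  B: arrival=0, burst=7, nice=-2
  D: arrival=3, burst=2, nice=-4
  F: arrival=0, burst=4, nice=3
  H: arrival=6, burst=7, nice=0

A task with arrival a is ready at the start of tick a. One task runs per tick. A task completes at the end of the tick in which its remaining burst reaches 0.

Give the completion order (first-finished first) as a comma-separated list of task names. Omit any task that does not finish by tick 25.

completion order = D, B, F, H

t=0: vr[B=0 F=0] → run B
t=1: vr[B=512/793 F=0] → run F
t=2: vr[B=512/793 F=512/263] → run B
t=3: vr[B=1024/793 D=1024/793 F=512/263] → run B
t=4: vr[B=1536/793 D=1024/793 F=512/263] → run D
t=5: vr[B=1536/793 D=55296/32513 F=512/263] → run D
t=6: vr[B=1536/793 F=512/263 H=1536/793] → run B
t=7: vr[B=2048/793 F=512/263 H=1536/793] → run H
t=8: vr[B=2048/793 F=512/263 H=2329/793] → run F
t=9: vr[B=2048/793 F=1024/263 H=2329/793] → run B
t=10: vr[B=2560/793 F=1024/263 H=2329/793] → run H
t=11: vr[B=2560/793 F=1024/263 H=3122/793] → run B
t=12: vr[B=3072/793 F=1024/263 H=3122/793] → run B
t=13: vr[F=1024/263 H=3122/793] → run F
t=14: vr[F=1536/263 H=3122/793] → run H
t=15: vr[F=1536/263 H=3915/793] → run H
t=16: vr[F=1536/263 H=4708/793] → run F
t=17: vr[H=4708/793] → run H
t=18: vr[H=5501/793] → run H
t=19: vr[H=6294/793] → run H
t=20: (idle)
t=21: (idle)
t=22: (idle)
t=23: (idle)
t=24: (idle)
t=25: (idle)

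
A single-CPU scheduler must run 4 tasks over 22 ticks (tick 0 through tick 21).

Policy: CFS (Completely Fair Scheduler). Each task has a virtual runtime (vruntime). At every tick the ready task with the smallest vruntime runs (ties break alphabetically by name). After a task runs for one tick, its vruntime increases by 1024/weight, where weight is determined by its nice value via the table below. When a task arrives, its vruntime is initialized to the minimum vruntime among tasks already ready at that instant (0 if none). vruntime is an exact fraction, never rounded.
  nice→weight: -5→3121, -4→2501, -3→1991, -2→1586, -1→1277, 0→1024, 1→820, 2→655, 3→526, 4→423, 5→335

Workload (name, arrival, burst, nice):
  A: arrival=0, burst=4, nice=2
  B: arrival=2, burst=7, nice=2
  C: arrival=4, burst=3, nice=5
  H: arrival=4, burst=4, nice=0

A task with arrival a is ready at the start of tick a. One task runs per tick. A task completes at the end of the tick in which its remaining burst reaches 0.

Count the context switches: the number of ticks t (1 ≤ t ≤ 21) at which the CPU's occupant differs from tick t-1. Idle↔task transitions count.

context switches = 12

t=0: vr[A=0] → run A
t=1: vr[A=1024/655] → run A
t=2: vr[A=2048/655 B=2048/655] → run A
t=3: vr[A=3072/655 B=2048/655] → run B
t=4: vr[A=3072/655 B=3072/655 C=3072/655 H=3072/655] → run A
t=5: vr[B=3072/655 C=3072/655 H=3072/655] → run B
t=6: vr[B=4096/655 C=3072/655 H=3072/655] → run C
t=7: vr[B=4096/655 C=339968/43885 H=3072/655] → run H
t=8: vr[B=4096/655 C=339968/43885 H=3727/655] → run H
t=9: vr[B=4096/655 C=339968/43885 H=4382/655] → run B
t=10: vr[B=1024/131 C=339968/43885 H=4382/655] → run H
t=11: vr[B=1024/131 C=339968/43885 H=5037/655] → run H
t=12: vr[B=1024/131 C=339968/43885] → run C
t=13: vr[B=1024/131 C=474112/43885] → run B
t=14: vr[B=6144/655 C=474112/43885] → run B
t=15: vr[B=7168/655 C=474112/43885] → run C
t=16: vr[B=7168/655] → run B
t=17: vr[B=8192/655] → run B
t=18: (idle)
t=19: (idle)
t=20: (idle)
t=21: (idle)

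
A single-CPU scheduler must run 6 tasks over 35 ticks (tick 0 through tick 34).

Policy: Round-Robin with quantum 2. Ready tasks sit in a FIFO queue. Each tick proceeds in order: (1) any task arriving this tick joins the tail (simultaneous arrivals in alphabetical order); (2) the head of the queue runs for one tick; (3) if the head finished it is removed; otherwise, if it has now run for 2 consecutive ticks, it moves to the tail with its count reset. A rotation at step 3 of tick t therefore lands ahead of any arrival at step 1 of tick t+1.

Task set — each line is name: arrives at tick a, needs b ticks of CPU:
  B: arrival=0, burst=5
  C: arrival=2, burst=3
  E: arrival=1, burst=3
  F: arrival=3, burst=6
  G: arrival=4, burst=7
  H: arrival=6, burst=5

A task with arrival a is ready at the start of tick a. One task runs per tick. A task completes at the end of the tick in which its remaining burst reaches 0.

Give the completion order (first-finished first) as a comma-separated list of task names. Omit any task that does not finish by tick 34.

t=0: queue=[B] q_used=0 → run B
t=1: queue=[B,E] q_used=1 → run B
t=2: queue=[E,B,C] q_used=0 → run E
t=3: queue=[E,B,C,F] q_used=1 → run E
t=4: queue=[B,C,F,E,G] q_used=0 → run B
t=5: queue=[B,C,F,E,G] q_used=1 → run B
t=6: queue=[C,F,E,G,B,H] q_used=0 → run C
t=7: queue=[C,F,E,G,B,H] q_used=1 → run C
t=8: queue=[F,E,G,B,H,C] q_used=0 → run F
t=9: queue=[F,E,G,B,H,C] q_used=1 → run F
t=10: queue=[E,G,B,H,C,F] q_used=0 → run E
t=11: queue=[G,B,H,C,F] q_used=0 → run G
t=12: queue=[G,B,H,C,F] q_used=1 → run G
t=13: queue=[B,H,C,F,G] q_used=0 → run B
t=14: queue=[H,C,F,G] q_used=0 → run H
t=15: queue=[H,C,F,G] q_used=1 → run H
t=16: queue=[C,F,G,H] q_used=0 → run C
t=17: queue=[F,G,H] q_used=0 → run F
t=18: queue=[F,G,H] q_used=1 → run F
t=19: queue=[G,H,F] q_used=0 → run G
t=20: queue=[G,H,F] q_used=1 → run G
t=21: queue=[H,F,G] q_used=0 → run H
t=22: queue=[H,F,G] q_used=1 → run H
t=23: queue=[F,G,H] q_used=0 → run F
t=24: queue=[F,G,H] q_used=1 → run F
t=25: queue=[G,H] q_used=0 → run G
t=26: queue=[G,H] q_used=1 → run G
t=27: queue=[H,G] q_used=0 → run H
t=28: queue=[G] q_used=0 → run G
t=29: (idle)
t=30: (idle)
t=31: (idle)
t=32: (idle)
t=33: (idle)
t=34: (idle)

completion order = E, B, C, F, H, G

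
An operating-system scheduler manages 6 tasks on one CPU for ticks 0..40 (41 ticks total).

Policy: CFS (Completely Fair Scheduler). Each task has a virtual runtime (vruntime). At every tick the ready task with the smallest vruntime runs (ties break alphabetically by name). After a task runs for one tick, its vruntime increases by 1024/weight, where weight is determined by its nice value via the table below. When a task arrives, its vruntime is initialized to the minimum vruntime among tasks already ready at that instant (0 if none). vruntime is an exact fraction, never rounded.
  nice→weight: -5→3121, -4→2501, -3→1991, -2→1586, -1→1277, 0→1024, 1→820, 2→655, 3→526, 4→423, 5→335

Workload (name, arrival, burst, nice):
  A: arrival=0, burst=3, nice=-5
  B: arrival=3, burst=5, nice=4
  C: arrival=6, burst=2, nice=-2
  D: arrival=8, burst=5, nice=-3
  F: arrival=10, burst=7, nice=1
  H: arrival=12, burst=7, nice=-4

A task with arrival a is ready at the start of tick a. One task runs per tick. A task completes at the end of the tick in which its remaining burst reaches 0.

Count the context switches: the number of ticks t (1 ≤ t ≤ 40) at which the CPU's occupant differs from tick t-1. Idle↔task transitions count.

t=0: vr[A=0] → run A
t=1: vr[A=1024/3121] → run A
t=2: vr[A=2048/3121] → run A
t=3: vr[B=0] → run B
t=4: vr[B=1024/423] → run B
t=5: vr[B=2048/423] → run B
t=6: vr[B=1024/141 C=1024/141] → run B
t=7: vr[B=4096/423 C=1024/141] → run C
t=8: vr[B=4096/423 C=884224/111813 D=884224/111813] → run C
t=9: vr[B=4096/423 D=884224/111813] → run D
t=10: vr[B=4096/423 D=1874986496/222619683 F=1874986496/222619683] → run D
t=11: vr[B=4096/423 D=1989483008/222619683 F=1874986496/222619683] → run F
t=12: vr[B=4096/423 D=1989483008/222619683 F=441362870528/45637035015 H=1989483008/222619683] → run D
t=13: vr[B=4096/423 D=2103979520/222619683 F=441362870528/45637035015 H=1989483008/222619683] → run H
t=14: vr[B=4096/423 D=2103979520/222619683 F=441362870528/45637035015 H=85305894400/9127407003] → run H
t=15: vr[B=4096/423 D=2103979520/222619683 F=441362870528/45637035015 H=89042985472/9127407003] → run D
t=16: vr[B=4096/423 D=2218476032/222619683 F=441362870528/45637035015 H=89042985472/9127407003] → run F
t=17: vr[B=4096/423 D=2218476032/222619683 F=498353509376/45637035015 H=89042985472/9127407003] → run B
t=18: vr[D=2218476032/222619683 F=498353509376/45637035015 H=89042985472/9127407003] → run H
t=19: vr[D=2218476032/222619683 F=498353509376/45637035015 H=92780076544/9127407003] → run D
t=20: vr[F=498353509376/45637035015 H=92780076544/9127407003] → run H
t=21: vr[F=498353509376/45637035015 H=96517167616/9127407003] → run H
t=22: vr[F=498353509376/45637035015 H=100254258688/9127407003] → run F
t=23: vr[F=555344148224/45637035015 H=100254258688/9127407003] → run H
t=24: vr[F=555344148224/45637035015 H=103991349760/9127407003] → run H
t=25: vr[F=555344148224/45637035015] → run F
t=26: vr[F=612334787072/45637035015] → run F
t=27: vr[F=133865085184/9127407003] → run F
t=28: vr[F=726316064768/45637035015] → run F
t=29: (idle)
t=30: (idle)
t=31: (idle)
t=32: (idle)
t=33: (idle)
t=34: (idle)
t=35: (idle)
t=36: (idle)
t=37: (idle)
t=38: (idle)
t=39: (idle)
t=40: (idle)

context switches = 16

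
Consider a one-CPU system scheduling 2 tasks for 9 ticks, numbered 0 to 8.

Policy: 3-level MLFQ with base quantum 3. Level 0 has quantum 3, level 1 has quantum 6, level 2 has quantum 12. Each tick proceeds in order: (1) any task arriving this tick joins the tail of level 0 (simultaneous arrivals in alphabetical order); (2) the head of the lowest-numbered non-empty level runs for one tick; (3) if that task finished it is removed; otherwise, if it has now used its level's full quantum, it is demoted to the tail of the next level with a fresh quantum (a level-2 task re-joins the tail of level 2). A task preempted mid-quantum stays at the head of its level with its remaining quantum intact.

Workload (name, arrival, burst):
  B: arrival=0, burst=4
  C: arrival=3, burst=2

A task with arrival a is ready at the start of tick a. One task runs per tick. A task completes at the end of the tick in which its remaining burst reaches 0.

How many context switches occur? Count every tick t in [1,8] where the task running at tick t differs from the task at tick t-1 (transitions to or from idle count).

context switches = 3

t=0: L0/L1/L2 = B/-/- → run B
t=1: L0/L1/L2 = B/-/- → run B
t=2: L0/L1/L2 = B/-/- → run B
t=3: L0/L1/L2 = C/B/- → run C
t=4: L0/L1/L2 = C/B/- → run C
t=5: L0/L1/L2 = -/B/- → run B
t=6: (idle)
t=7: (idle)
t=8: (idle)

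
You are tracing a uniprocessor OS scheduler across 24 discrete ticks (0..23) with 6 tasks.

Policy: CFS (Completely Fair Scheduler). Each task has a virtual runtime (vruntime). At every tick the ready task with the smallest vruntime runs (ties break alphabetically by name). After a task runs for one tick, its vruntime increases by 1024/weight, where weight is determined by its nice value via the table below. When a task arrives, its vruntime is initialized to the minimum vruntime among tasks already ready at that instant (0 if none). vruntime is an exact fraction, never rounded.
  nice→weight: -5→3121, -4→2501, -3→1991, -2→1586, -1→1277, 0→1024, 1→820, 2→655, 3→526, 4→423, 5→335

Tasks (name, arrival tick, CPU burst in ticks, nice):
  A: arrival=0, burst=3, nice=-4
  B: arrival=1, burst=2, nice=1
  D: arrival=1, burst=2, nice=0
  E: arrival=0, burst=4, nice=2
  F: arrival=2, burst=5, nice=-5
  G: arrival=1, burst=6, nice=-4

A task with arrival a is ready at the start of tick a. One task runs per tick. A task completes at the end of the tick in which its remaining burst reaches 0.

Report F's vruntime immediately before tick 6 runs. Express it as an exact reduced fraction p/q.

t=0: vr[A=0 E=0] → run A
t=1: vr[A=1024/2501 B=0 D=0 E=0 G=0] → run B
t=2: vr[A=1024/2501 B=256/205 D=0 E=0 F=0 G=0] → run D
t=3: vr[A=1024/2501 B=256/205 D=1 E=0 F=0 G=0] → run E
t=4: vr[A=1024/2501 B=256/205 D=1 E=1024/655 F=0 G=0] → run F
t=5: vr[A=1024/2501 B=256/205 D=1 E=1024/655 F=1024/3121 G=0] → run G
t=6: vr[A=1024/2501 B=256/205 D=1 E=1024/655 F=1024/3121 G=1024/2501] → run F
t=7: vr[A=1024/2501 B=256/205 D=1 E=1024/655 F=2048/3121 G=1024/2501] → run A
t=8: vr[A=2048/2501 B=256/205 D=1 E=1024/655 F=2048/3121 G=1024/2501] → run G
t=9: vr[A=2048/2501 B=256/205 D=1 E=1024/655 F=2048/3121 G=2048/2501] → run F
t=10: vr[A=2048/2501 B=256/205 D=1 E=1024/655 F=3072/3121 G=2048/2501] → run A
t=11: vr[B=256/205 D=1 E=1024/655 F=3072/3121 G=2048/2501] → run G
t=12: vr[B=256/205 D=1 E=1024/655 F=3072/3121 G=3072/2501] → run F
t=13: vr[B=256/205 D=1 E=1024/655 F=4096/3121 G=3072/2501] → run D
t=14: vr[B=256/205 E=1024/655 F=4096/3121 G=3072/2501] → run G
t=15: vr[B=256/205 E=1024/655 F=4096/3121 G=4096/2501] → run B
t=16: vr[E=1024/655 F=4096/3121 G=4096/2501] → run F
t=17: vr[E=1024/655 G=4096/2501] → run E
t=18: vr[E=2048/655 G=4096/2501] → run G
t=19: vr[E=2048/655 G=5120/2501] → run G
t=20: vr[E=2048/655] → run E
t=21: vr[E=3072/655] → run E
t=22: (idle)
t=23: (idle)

vruntime(F, start of tick 6) = 1024/3121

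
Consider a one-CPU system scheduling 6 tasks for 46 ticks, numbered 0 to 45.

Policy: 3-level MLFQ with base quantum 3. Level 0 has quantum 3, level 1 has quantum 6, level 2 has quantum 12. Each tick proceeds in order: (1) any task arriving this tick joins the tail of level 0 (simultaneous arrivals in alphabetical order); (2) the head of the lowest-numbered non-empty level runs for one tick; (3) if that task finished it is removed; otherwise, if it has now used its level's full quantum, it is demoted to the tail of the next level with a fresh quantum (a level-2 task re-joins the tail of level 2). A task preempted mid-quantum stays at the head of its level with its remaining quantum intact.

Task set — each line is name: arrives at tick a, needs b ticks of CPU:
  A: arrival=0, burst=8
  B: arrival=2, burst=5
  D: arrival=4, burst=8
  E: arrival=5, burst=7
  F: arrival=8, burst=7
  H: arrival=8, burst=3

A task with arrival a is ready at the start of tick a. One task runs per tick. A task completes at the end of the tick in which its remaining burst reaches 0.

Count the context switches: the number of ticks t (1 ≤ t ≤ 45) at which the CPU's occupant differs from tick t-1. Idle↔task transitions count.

t=0: L0/L1/L2 = A/-/- → run A
t=1: L0/L1/L2 = A/-/- → run A
t=2: L0/L1/L2 = AB/-/- → run A
t=3: L0/L1/L2 = B/A/- → run B
t=4: L0/L1/L2 = BD/A/- → run B
t=5: L0/L1/L2 = BDE/A/- → run B
t=6: L0/L1/L2 = DE/AB/- → run D
t=7: L0/L1/L2 = DE/AB/- → run D
t=8: L0/L1/L2 = DEFH/AB/- → run D
t=9: L0/L1/L2 = EFH/ABD/- → run E
t=10: L0/L1/L2 = EFH/ABD/- → run E
t=11: L0/L1/L2 = EFH/ABD/- → run E
t=12: L0/L1/L2 = FH/ABDE/- → run F
t=13: L0/L1/L2 = FH/ABDE/- → run F
t=14: L0/L1/L2 = FH/ABDE/- → run F
t=15: L0/L1/L2 = H/ABDEF/- → run H
t=16: L0/L1/L2 = H/ABDEF/- → run H
t=17: L0/L1/L2 = H/ABDEF/- → run H
t=18: L0/L1/L2 = -/ABDEF/- → run A
t=19: L0/L1/L2 = -/ABDEF/- → run A
t=20: L0/L1/L2 = -/ABDEF/- → run A
t=21: L0/L1/L2 = -/ABDEF/- → run A
t=22: L0/L1/L2 = -/ABDEF/- → run A
t=23: L0/L1/L2 = -/BDEF/- → run B
t=24: L0/L1/L2 = -/BDEF/- → run B
t=25: L0/L1/L2 = -/DEF/- → run D
t=26: L0/L1/L2 = -/DEF/- → run D
t=27: L0/L1/L2 = -/DEF/- → run D
t=28: L0/L1/L2 = -/DEF/- → run D
t=29: L0/L1/L2 = -/DEF/- → run D
t=30: L0/L1/L2 = -/EF/- → run E
t=31: L0/L1/L2 = -/EF/- → run E
t=32: L0/L1/L2 = -/EF/- → run E
t=33: L0/L1/L2 = -/EF/- → run E
t=34: L0/L1/L2 = -/F/- → run F
t=35: L0/L1/L2 = -/F/- → run F
t=36: L0/L1/L2 = -/F/- → run F
t=37: L0/L1/L2 = -/F/- → run F
t=38: (idle)
t=39: (idle)
t=40: (idle)
t=41: (idle)
t=42: (idle)
t=43: (idle)
t=44: (idle)
t=45: (idle)

context switches = 11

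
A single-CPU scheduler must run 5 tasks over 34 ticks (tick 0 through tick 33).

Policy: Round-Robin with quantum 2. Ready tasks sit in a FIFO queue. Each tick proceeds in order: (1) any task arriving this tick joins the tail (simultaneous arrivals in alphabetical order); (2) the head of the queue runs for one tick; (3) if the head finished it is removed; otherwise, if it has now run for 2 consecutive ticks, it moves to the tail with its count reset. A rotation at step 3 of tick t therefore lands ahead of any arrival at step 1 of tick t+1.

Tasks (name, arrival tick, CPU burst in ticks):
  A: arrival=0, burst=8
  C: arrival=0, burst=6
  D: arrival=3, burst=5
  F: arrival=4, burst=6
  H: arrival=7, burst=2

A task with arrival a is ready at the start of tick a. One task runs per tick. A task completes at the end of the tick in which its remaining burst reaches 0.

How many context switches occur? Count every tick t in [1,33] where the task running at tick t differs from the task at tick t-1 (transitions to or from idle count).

context switches = 14

t=0: queue=[A,C] q_used=0 → run A
t=1: queue=[A,C] q_used=1 → run A
t=2: queue=[C,A] q_used=0 → run C
t=3: queue=[C,A,D] q_used=1 → run C
t=4: queue=[A,D,C,F] q_used=0 → run A
t=5: queue=[A,D,C,F] q_used=1 → run A
t=6: queue=[D,C,F,A] q_used=0 → run D
t=7: queue=[D,C,F,A,H] q_used=1 → run D
t=8: queue=[C,F,A,H,D] q_used=0 → run C
t=9: queue=[C,F,A,H,D] q_used=1 → run C
t=10: queue=[F,A,H,D,C] q_used=0 → run F
t=11: queue=[F,A,H,D,C] q_used=1 → run F
t=12: queue=[A,H,D,C,F] q_used=0 → run A
t=13: queue=[A,H,D,C,F] q_used=1 → run A
t=14: queue=[H,D,C,F,A] q_used=0 → run H
t=15: queue=[H,D,C,F,A] q_used=1 → run H
t=16: queue=[D,C,F,A] q_used=0 → run D
t=17: queue=[D,C,F,A] q_used=1 → run D
t=18: queue=[C,F,A,D] q_used=0 → run C
t=19: queue=[C,F,A,D] q_used=1 → run C
t=20: queue=[F,A,D] q_used=0 → run F
t=21: queue=[F,A,D] q_used=1 → run F
t=22: queue=[A,D,F] q_used=0 → run A
t=23: queue=[A,D,F] q_used=1 → run A
t=24: queue=[D,F] q_used=0 → run D
t=25: queue=[F] q_used=0 → run F
t=26: queue=[F] q_used=1 → run F
t=27: (idle)
t=28: (idle)
t=29: (idle)
t=30: (idle)
t=31: (idle)
t=32: (idle)
t=33: (idle)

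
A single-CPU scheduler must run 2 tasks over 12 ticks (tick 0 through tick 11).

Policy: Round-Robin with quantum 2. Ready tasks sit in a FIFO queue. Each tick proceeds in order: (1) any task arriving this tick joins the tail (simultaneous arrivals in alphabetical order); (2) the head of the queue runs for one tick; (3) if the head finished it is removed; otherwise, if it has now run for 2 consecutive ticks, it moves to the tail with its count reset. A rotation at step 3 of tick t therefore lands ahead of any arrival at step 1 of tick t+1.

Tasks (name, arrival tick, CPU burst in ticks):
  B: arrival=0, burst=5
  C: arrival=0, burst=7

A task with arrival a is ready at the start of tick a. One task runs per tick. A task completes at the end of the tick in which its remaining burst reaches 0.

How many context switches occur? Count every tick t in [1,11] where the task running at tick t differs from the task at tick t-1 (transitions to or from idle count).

t=0: queue=[B,C] q_used=0 → run B
t=1: queue=[B,C] q_used=1 → run B
t=2: queue=[C,B] q_used=0 → run C
t=3: queue=[C,B] q_used=1 → run C
t=4: queue=[B,C] q_used=0 → run B
t=5: queue=[B,C] q_used=1 → run B
t=6: queue=[C,B] q_used=0 → run C
t=7: queue=[C,B] q_used=1 → run C
t=8: queue=[B,C] q_used=0 → run B
t=9: queue=[C] q_used=0 → run C
t=10: queue=[C] q_used=1 → run C
t=11: queue=[C] q_used=0 → run C

context switches = 5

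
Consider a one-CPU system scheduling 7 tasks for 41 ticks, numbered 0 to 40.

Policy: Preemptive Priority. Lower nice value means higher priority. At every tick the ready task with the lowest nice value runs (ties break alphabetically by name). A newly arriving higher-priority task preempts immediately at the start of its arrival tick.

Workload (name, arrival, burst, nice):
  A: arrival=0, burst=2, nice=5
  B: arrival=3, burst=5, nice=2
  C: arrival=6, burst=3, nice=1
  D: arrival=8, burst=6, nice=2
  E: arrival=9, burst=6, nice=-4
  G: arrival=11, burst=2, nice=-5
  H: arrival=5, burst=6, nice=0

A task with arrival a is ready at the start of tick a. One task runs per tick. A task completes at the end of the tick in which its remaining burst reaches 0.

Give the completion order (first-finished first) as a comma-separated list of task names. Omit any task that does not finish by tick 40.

t=0: ready={A} → run A
t=1: ready={A} → run A
t=2: (idle)
t=3: ready={B} → run B
t=4: ready={B} → run B
t=5: ready={B,H} → run H
t=6: ready={B,C,H} → run H
t=7: ready={B,C,H} → run H
t=8: ready={B,C,D,H} → run H
t=9: ready={B,C,D,E,H} → run E
t=10: ready={B,C,D,E,H} → run E
t=11: ready={B,C,D,E,G,H} → run G
t=12: ready={B,C,D,E,G,H} → run G
t=13: ready={B,C,D,E,H} → run E
t=14: ready={B,C,D,E,H} → run E
t=15: ready={B,C,D,E,H} → run E
t=16: ready={B,C,D,E,H} → run E
t=17: ready={B,C,D,H} → run H
t=18: ready={B,C,D,H} → run H
t=19: ready={B,C,D} → run C
t=20: ready={B,C,D} → run C
t=21: ready={B,C,D} → run C
t=22: ready={B,D} → run B
t=23: ready={B,D} → run B
t=24: ready={B,D} → run B
t=25: ready={D} → run D
t=26: ready={D} → run D
t=27: ready={D} → run D
t=28: ready={D} → run D
t=29: ready={D} → run D
t=30: ready={D} → run D
t=31: (idle)
t=32: (idle)
t=33: (idle)
t=34: (idle)
t=35: (idle)
t=36: (idle)
t=37: (idle)
t=38: (idle)
t=39: (idle)
t=40: (idle)

completion order = A, G, E, H, C, B, D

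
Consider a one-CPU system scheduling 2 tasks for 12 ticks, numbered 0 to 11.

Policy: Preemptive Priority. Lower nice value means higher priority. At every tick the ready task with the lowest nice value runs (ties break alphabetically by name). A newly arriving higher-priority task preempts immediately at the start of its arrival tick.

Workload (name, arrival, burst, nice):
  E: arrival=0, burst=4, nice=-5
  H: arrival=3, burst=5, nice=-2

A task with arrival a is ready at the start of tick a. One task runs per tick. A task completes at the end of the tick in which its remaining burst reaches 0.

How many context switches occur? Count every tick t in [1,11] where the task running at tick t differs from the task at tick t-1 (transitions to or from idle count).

context switches = 2

t=0: ready={E} → run E
t=1: ready={E} → run E
t=2: ready={E} → run E
t=3: ready={E,H} → run E
t=4: ready={H} → run H
t=5: ready={H} → run H
t=6: ready={H} → run H
t=7: ready={H} → run H
t=8: ready={H} → run H
t=9: (idle)
t=10: (idle)
t=11: (idle)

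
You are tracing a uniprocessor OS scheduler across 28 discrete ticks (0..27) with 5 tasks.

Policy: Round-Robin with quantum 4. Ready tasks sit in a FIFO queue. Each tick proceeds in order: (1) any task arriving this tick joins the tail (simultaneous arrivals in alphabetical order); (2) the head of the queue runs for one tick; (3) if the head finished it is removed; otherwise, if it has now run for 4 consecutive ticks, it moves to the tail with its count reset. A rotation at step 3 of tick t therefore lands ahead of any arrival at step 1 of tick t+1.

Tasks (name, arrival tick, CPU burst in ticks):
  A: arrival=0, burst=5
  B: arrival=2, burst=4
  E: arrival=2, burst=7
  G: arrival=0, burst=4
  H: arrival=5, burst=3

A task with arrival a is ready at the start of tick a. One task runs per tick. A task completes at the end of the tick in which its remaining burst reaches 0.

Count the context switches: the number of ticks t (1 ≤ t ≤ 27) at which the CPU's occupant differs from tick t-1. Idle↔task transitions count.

t=0: queue=[A,G] q_used=0 → run A
t=1: queue=[A,G] q_used=1 → run A
t=2: queue=[A,G,B,E] q_used=2 → run A
t=3: queue=[A,G,B,E] q_used=3 → run A
t=4: queue=[G,B,E,A] q_used=0 → run G
t=5: queue=[G,B,E,A,H] q_used=1 → run G
t=6: queue=[G,B,E,A,H] q_used=2 → run G
t=7: queue=[G,B,E,A,H] q_used=3 → run G
t=8: queue=[B,E,A,H] q_used=0 → run B
t=9: queue=[B,E,A,H] q_used=1 → run B
t=10: queue=[B,E,A,H] q_used=2 → run B
t=11: queue=[B,E,A,H] q_used=3 → run B
t=12: queue=[E,A,H] q_used=0 → run E
t=13: queue=[E,A,H] q_used=1 → run E
t=14: queue=[E,A,H] q_used=2 → run E
t=15: queue=[E,A,H] q_used=3 → run E
t=16: queue=[A,H,E] q_used=0 → run A
t=17: queue=[H,E] q_used=0 → run H
t=18: queue=[H,E] q_used=1 → run H
t=19: queue=[H,E] q_used=2 → run H
t=20: queue=[E] q_used=0 → run E
t=21: queue=[E] q_used=1 → run E
t=22: queue=[E] q_used=2 → run E
t=23: (idle)
t=24: (idle)
t=25: (idle)
t=26: (idle)
t=27: (idle)

context switches = 7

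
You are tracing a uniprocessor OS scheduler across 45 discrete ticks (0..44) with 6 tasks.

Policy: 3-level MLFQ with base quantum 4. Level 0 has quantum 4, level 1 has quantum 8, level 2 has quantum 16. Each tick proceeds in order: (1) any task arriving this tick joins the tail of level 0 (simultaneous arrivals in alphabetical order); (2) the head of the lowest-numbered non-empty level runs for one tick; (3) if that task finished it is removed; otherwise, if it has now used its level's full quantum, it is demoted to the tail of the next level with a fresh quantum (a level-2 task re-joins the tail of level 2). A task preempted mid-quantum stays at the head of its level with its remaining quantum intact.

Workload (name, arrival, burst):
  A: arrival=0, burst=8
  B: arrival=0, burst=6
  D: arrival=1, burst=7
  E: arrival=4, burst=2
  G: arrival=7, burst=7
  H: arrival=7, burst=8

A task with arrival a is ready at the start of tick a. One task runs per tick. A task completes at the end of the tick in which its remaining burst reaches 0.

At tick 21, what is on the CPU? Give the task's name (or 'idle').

running at tick 21 = H

t=0: L0/L1/L2 = AB/-/- → run A
t=1: L0/L1/L2 = ABD/-/- → run A
t=2: L0/L1/L2 = ABD/-/- → run A
t=3: L0/L1/L2 = ABD/-/- → run A
t=4: L0/L1/L2 = BDE/A/- → run B
t=5: L0/L1/L2 = BDE/A/- → run B
t=6: L0/L1/L2 = BDE/A/- → run B
t=7: L0/L1/L2 = BDEGH/A/- → run B
t=8: L0/L1/L2 = DEGH/AB/- → run D
t=9: L0/L1/L2 = DEGH/AB/- → run D
t=10: L0/L1/L2 = DEGH/AB/- → run D
t=11: L0/L1/L2 = DEGH/AB/- → run D
t=12: L0/L1/L2 = EGH/ABD/- → run E
t=13: L0/L1/L2 = EGH/ABD/- → run E
t=14: L0/L1/L2 = GH/ABD/- → run G
t=15: L0/L1/L2 = GH/ABD/- → run G
t=16: L0/L1/L2 = GH/ABD/- → run G
t=17: L0/L1/L2 = GH/ABD/- → run G
t=18: L0/L1/L2 = H/ABDG/- → run H
t=19: L0/L1/L2 = H/ABDG/- → run H
t=20: L0/L1/L2 = H/ABDG/- → run H
t=21: L0/L1/L2 = H/ABDG/- → run H
t=22: L0/L1/L2 = -/ABDGH/- → run A
t=23: L0/L1/L2 = -/ABDGH/- → run A
t=24: L0/L1/L2 = -/ABDGH/- → run A
t=25: L0/L1/L2 = -/ABDGH/- → run A
t=26: L0/L1/L2 = -/BDGH/- → run B
t=27: L0/L1/L2 = -/BDGH/- → run B
t=28: L0/L1/L2 = -/DGH/- → run D
t=29: L0/L1/L2 = -/DGH/- → run D
t=30: L0/L1/L2 = -/DGH/- → run D
t=31: L0/L1/L2 = -/GH/- → run G
t=32: L0/L1/L2 = -/GH/- → run G
t=33: L0/L1/L2 = -/GH/- → run G
t=34: L0/L1/L2 = -/H/- → run H
t=35: L0/L1/L2 = -/H/- → run H
t=36: L0/L1/L2 = -/H/- → run H
t=37: L0/L1/L2 = -/H/- → run H
t=38: (idle)
t=39: (idle)
t=40: (idle)
t=41: (idle)
t=42: (idle)
t=43: (idle)
t=44: (idle)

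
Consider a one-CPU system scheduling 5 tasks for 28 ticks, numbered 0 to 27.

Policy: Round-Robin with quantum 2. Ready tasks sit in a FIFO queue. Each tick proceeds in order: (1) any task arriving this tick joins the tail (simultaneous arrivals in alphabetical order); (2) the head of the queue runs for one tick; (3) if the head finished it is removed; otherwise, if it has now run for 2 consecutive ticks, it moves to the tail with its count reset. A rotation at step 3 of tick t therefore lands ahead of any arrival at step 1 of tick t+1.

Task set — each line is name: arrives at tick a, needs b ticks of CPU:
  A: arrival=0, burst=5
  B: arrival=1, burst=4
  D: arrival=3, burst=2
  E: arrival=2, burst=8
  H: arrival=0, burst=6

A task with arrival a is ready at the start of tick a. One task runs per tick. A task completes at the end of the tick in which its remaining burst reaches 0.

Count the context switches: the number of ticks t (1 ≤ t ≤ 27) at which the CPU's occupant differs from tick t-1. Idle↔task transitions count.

t=0: queue=[A,H] q_used=0 → run A
t=1: queue=[A,H,B] q_used=1 → run A
t=2: queue=[H,B,A,E] q_used=0 → run H
t=3: queue=[H,B,A,E,D] q_used=1 → run H
t=4: queue=[B,A,E,D,H] q_used=0 → run B
t=5: queue=[B,A,E,D,H] q_used=1 → run B
t=6: queue=[A,E,D,H,B] q_used=0 → run A
t=7: queue=[A,E,D,H,B] q_used=1 → run A
t=8: queue=[E,D,H,B,A] q_used=0 → run E
t=9: queue=[E,D,H,B,A] q_used=1 → run E
t=10: queue=[D,H,B,A,E] q_used=0 → run D
t=11: queue=[D,H,B,A,E] q_used=1 → run D
t=12: queue=[H,B,A,E] q_used=0 → run H
t=13: queue=[H,B,A,E] q_used=1 → run H
t=14: queue=[B,A,E,H] q_used=0 → run B
t=15: queue=[B,A,E,H] q_used=1 → run B
t=16: queue=[A,E,H] q_used=0 → run A
t=17: queue=[E,H] q_used=0 → run E
t=18: queue=[E,H] q_used=1 → run E
t=19: queue=[H,E] q_used=0 → run H
t=20: queue=[H,E] q_used=1 → run H
t=21: queue=[E] q_used=0 → run E
t=22: queue=[E] q_used=1 → run E
t=23: queue=[E] q_used=0 → run E
t=24: queue=[E] q_used=1 → run E
t=25: (idle)
t=26: (idle)
t=27: (idle)

context switches = 12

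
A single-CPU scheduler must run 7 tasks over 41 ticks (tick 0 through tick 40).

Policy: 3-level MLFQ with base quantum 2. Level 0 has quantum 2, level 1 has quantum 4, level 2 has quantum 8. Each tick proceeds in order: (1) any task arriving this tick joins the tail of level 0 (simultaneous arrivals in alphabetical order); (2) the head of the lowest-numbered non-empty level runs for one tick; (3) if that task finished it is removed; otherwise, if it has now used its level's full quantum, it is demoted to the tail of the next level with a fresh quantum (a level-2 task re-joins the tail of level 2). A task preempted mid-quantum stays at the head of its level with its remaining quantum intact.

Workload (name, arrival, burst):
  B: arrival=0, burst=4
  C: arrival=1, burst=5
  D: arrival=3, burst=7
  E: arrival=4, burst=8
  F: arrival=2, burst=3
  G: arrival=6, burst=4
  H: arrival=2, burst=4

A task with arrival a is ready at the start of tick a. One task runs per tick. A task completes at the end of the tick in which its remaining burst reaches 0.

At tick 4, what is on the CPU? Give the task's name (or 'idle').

t=0: L0/L1/L2 = B/-/- → run B
t=1: L0/L1/L2 = BC/-/- → run B
t=2: L0/L1/L2 = CFH/B/- → run C
t=3: L0/L1/L2 = CFHD/B/- → run C
t=4: L0/L1/L2 = FHDE/BC/- → run F
t=5: L0/L1/L2 = FHDE/BC/- → run F
t=6: L0/L1/L2 = HDEG/BCF/- → run H
t=7: L0/L1/L2 = HDEG/BCF/- → run H
t=8: L0/L1/L2 = DEG/BCFH/- → run D
t=9: L0/L1/L2 = DEG/BCFH/- → run D
t=10: L0/L1/L2 = EG/BCFHD/- → run E
t=11: L0/L1/L2 = EG/BCFHD/- → run E
t=12: L0/L1/L2 = G/BCFHDE/- → run G
t=13: L0/L1/L2 = G/BCFHDE/- → run G
t=14: L0/L1/L2 = -/BCFHDEG/- → run B
t=15: L0/L1/L2 = -/BCFHDEG/- → run B
t=16: L0/L1/L2 = -/CFHDEG/- → run C
t=17: L0/L1/L2 = -/CFHDEG/- → run C
t=18: L0/L1/L2 = -/CFHDEG/- → run C
t=19: L0/L1/L2 = -/FHDEG/- → run F
t=20: L0/L1/L2 = -/HDEG/- → run H
t=21: L0/L1/L2 = -/HDEG/- → run H
t=22: L0/L1/L2 = -/DEG/- → run D
t=23: L0/L1/L2 = -/DEG/- → run D
t=24: L0/L1/L2 = -/DEG/- → run D
t=25: L0/L1/L2 = -/DEG/- → run D
t=26: L0/L1/L2 = -/EG/D → run E
t=27: L0/L1/L2 = -/EG/D → run E
t=28: L0/L1/L2 = -/EG/D → run E
t=29: L0/L1/L2 = -/EG/D → run E
t=30: L0/L1/L2 = -/G/DE → run G
t=31: L0/L1/L2 = -/G/DE → run G
t=32: L0/L1/L2 = -/-/DE → run D
t=33: L0/L1/L2 = -/-/E → run E
t=34: L0/L1/L2 = -/-/E → run E
t=35: (idle)
t=36: (idle)
t=37: (idle)
t=38: (idle)
t=39: (idle)
t=40: (idle)

running at tick 4 = F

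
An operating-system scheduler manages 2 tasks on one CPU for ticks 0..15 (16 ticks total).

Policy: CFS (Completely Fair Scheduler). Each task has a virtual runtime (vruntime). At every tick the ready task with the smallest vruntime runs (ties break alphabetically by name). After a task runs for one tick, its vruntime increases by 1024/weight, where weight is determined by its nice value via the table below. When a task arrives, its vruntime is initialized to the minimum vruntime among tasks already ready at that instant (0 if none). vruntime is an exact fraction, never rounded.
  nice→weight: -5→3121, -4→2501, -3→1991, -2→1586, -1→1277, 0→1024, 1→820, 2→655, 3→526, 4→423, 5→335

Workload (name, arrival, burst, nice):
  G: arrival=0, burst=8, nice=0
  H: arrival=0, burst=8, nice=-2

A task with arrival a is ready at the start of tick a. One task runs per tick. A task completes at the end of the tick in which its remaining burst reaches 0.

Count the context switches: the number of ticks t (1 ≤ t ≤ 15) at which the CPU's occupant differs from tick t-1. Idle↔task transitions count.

context switches = 10

t=0: vr[G=0 H=0] → run G
t=1: vr[G=1 H=0] → run H
t=2: vr[G=1 H=512/793] → run H
t=3: vr[G=1 H=1024/793] → run G
t=4: vr[G=2 H=1024/793] → run H
t=5: vr[G=2 H=1536/793] → run H
t=6: vr[G=2 H=2048/793] → run G
t=7: vr[G=3 H=2048/793] → run H
t=8: vr[G=3 H=2560/793] → run G
t=9: vr[G=4 H=2560/793] → run H
t=10: vr[G=4 H=3072/793] → run H
t=11: vr[G=4 H=3584/793] → run G
t=12: vr[G=5 H=3584/793] → run H
t=13: vr[G=5] → run G
t=14: vr[G=6] → run G
t=15: vr[G=7] → run G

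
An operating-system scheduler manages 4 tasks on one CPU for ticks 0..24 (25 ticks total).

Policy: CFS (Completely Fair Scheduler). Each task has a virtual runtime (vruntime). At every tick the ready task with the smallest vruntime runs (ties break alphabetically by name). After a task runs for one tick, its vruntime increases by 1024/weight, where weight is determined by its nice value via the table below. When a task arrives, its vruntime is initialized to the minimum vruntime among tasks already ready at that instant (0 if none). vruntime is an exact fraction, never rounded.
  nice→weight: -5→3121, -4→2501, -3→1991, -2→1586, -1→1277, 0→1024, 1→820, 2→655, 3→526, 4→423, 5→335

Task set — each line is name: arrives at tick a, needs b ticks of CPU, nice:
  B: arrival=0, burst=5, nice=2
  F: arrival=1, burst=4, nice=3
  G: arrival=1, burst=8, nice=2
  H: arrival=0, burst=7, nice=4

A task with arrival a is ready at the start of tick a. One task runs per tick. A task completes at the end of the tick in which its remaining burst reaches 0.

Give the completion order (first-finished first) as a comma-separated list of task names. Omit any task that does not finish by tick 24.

completion order = F, B, G, H

t=0: vr[B=0 H=0] → run B
t=1: vr[B=1024/655 F=0 G=0 H=0] → run F
t=2: vr[B=1024/655 F=512/263 G=0 H=0] → run G
t=3: vr[B=1024/655 F=512/263 G=1024/655 H=0] → run H
t=4: vr[B=1024/655 F=512/263 G=1024/655 H=1024/423] → run B
t=5: vr[B=2048/655 F=512/263 G=1024/655 H=1024/423] → run G
t=6: vr[B=2048/655 F=512/263 G=2048/655 H=1024/423] → run F
t=7: vr[B=2048/655 F=1024/263 G=2048/655 H=1024/423] → run H
t=8: vr[B=2048/655 F=1024/263 G=2048/655 H=2048/423] → run B
t=9: vr[B=3072/655 F=1024/263 G=2048/655 H=2048/423] → run G
t=10: vr[B=3072/655 F=1024/263 G=3072/655 H=2048/423] → run F
t=11: vr[B=3072/655 F=1536/263 G=3072/655 H=2048/423] → run B
t=12: vr[B=4096/655 F=1536/263 G=3072/655 H=2048/423] → run G
t=13: vr[B=4096/655 F=1536/263 G=4096/655 H=2048/423] → run H
t=14: vr[B=4096/655 F=1536/263 G=4096/655 H=1024/141] → run F
t=15: vr[B=4096/655 G=4096/655 H=1024/141] → run B
t=16: vr[G=4096/655 H=1024/141] → run G
t=17: vr[G=1024/131 H=1024/141] → run H
t=18: vr[G=1024/131 H=4096/423] → run G
t=19: vr[G=6144/655 H=4096/423] → run G
t=20: vr[G=7168/655 H=4096/423] → run H
t=21: vr[G=7168/655 H=5120/423] → run G
t=22: vr[H=5120/423] → run H
t=23: vr[H=2048/141] → run H
t=24: (idle)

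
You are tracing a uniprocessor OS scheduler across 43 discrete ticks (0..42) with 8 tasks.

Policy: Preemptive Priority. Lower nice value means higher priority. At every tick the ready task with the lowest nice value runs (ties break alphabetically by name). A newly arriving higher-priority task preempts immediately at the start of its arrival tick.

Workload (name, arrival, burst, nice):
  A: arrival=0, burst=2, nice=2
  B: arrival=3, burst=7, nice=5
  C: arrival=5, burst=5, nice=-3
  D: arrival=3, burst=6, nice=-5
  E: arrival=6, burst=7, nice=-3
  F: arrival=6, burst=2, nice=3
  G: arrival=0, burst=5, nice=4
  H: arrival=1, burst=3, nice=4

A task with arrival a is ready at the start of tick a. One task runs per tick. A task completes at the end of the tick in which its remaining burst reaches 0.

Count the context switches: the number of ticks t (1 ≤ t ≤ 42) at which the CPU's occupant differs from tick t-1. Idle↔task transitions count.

context switches = 9

t=0: ready={A,G} → run A
t=1: ready={A,G,H} → run A
t=2: ready={G,H} → run G
t=3: ready={B,D,G,H} → run D
t=4: ready={B,D,G,H} → run D
t=5: ready={B,C,D,G,H} → run D
t=6: ready={B,C,D,E,F,G,H} → run D
t=7: ready={B,C,D,E,F,G,H} → run D
t=8: ready={B,C,D,E,F,G,H} → run D
t=9: ready={B,C,E,F,G,H} → run C
t=10: ready={B,C,E,F,G,H} → run C
t=11: ready={B,C,E,F,G,H} → run C
t=12: ready={B,C,E,F,G,H} → run C
t=13: ready={B,C,E,F,G,H} → run C
t=14: ready={B,E,F,G,H} → run E
t=15: ready={B,E,F,G,H} → run E
t=16: ready={B,E,F,G,H} → run E
t=17: ready={B,E,F,G,H} → run E
t=18: ready={B,E,F,G,H} → run E
t=19: ready={B,E,F,G,H} → run E
t=20: ready={B,E,F,G,H} → run E
t=21: ready={B,F,G,H} → run F
t=22: ready={B,F,G,H} → run F
t=23: ready={B,G,H} → run G
t=24: ready={B,G,H} → run G
t=25: ready={B,G,H} → run G
t=26: ready={B,G,H} → run G
t=27: ready={B,H} → run H
t=28: ready={B,H} → run H
t=29: ready={B,H} → run H
t=30: ready={B} → run B
t=31: ready={B} → run B
t=32: ready={B} → run B
t=33: ready={B} → run B
t=34: ready={B} → run B
t=35: ready={B} → run B
t=36: ready={B} → run B
t=37: (idle)
t=38: (idle)
t=39: (idle)
t=40: (idle)
t=41: (idle)
t=42: (idle)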